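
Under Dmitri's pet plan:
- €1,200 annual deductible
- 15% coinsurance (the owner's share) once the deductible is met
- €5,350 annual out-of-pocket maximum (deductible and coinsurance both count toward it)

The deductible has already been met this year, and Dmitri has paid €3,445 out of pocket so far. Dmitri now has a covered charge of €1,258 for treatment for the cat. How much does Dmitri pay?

€188.70

With the deductible met, the entire €1,258 is subject to coinsurance.
Owner's 15% share of €1,258 is €188.70.
Year-to-date out-of-pocket becomes €3,445 + €188.70 = €3,633.70, still under the €5,350 maximum, so no cap applies.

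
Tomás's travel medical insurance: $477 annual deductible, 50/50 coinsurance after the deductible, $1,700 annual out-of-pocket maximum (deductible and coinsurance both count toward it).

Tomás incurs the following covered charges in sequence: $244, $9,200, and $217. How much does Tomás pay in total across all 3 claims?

$1,700

Bill 1, $244: all of it applies to the deductible. Traveler pays $244; OOP now $244.
Bill 2, $9,200: $233 finishes the deductible; $8,967 goes to coinsurance; 50% of $8,967 = $4,483.50. Deductible plus coinsurance: $233 + $4,483.50 = $4,716.50. That would push OOP to $4,960.50, over the $1,700 cap, so traveler pays $1,700 − $244 = $1,456.
Bill 3, $217: deductible already satisfied, so traveler's share is 50% × $217 = $108.50. OOP would hit $1,808.50 > $1,700, so the cap limits the traveler to $1,700 − $1,700 = $0.
Summing the traveler's payments: $244 + $1,456 + $0 = $1,700.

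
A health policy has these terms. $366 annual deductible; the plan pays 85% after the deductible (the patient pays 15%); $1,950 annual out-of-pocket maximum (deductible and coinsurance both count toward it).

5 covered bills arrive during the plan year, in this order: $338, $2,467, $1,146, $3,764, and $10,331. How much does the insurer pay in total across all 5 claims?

Claim 1 ($338): entire amount goes to the deductible. Patient pays $338; OOP now $338. Plan pays $338 − $338 = $0.
Claim 2 ($2,467): $28 finishes the deductible; $2,439 goes to coinsurance; 15% of $2,439 = $365.85. Patient owes $393.85 (running OOP $731.85). Plan pays $2,467 − $393.85 = $2,073.15.
Claim 3 ($1,146): deductible met; 15% of $1,146 = $171.90. Cost to patient: $171.90. OOP to date $903.75. Plan pays $1,146 − $171.90 = $974.10.
Claim 4 ($3,764): deductible already satisfied, so patient's share is 15% × $3,764 = $564.60. Patient pays $564.60; OOP now $1,468.35. Insurer: $3,764 − $564.60 = $3,199.40.
Claim 5 ($10,331): 15% coinsurance on $10,331 = $1,549.65. OOP would hit $3,018 > $1,950, so the cap limits the patient to $1,950 − $1,468.35 = $481.65. Insurer: $10,331 − $481.65 = $9,849.35.
Insurer total = bills − patient's total = $18,046 − $1,950 = $16,096.

$16,096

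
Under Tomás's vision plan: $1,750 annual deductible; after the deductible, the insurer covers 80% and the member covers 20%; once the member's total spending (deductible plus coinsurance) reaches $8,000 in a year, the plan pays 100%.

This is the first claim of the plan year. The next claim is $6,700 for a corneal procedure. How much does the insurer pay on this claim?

$3,960

The full $1,750 deductible is still open; $1,750 of this bill applies to it.
The remaining $4,950 (= $6,700 − $1,750) moves to coinsurance.
Coinsurance: $4,950 × 20% = $990.
That puts the member's cost at $1,750 + $990 = $2,740 before any cap.
Year-to-date out-of-pocket becomes $0 + $2,740 = $2,740, still under the $8,000 maximum, so no cap applies.
The plan picks up $6,700 − $2,740 = $3,960.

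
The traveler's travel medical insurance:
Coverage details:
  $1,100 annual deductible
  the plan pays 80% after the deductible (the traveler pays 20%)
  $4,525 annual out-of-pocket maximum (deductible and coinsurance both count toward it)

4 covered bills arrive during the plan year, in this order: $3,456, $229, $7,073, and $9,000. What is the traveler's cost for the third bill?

$1,414.60

Claim 1 — $3,456: $1,100 to deductible, leaving $2,356; coinsurance $2,356 × 20% = $471.20. Cost to traveler: $1,571.20. OOP to date $1,571.20.
Claim 2 — $229: deductible already satisfied, so traveler's share is 20% × $229 = $45.80. Traveler pays $45.80; OOP now $1,617.
Claim 3 — $7,073: deductible already satisfied, so traveler's share is 20% × $7,073 = $1,414.60. Cost to traveler: $1,414.60. OOP to date $3,031.60.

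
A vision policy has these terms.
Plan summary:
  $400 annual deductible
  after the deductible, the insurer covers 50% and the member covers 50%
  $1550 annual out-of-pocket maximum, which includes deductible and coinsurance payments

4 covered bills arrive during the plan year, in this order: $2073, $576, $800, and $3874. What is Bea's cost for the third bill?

$25.50

Bill 1, $2073: $400 finishes the deductible; $1673 goes to coinsurance; 50% of $1673 = $836.50. Member owes $1236.50 (running OOP $1236.50).
Bill 2, $576: deductible met; 50% of $576 = $288. Member owes $288 (running OOP $1524.50).
Bill 3, $800: deductible already satisfied, so member's share is 50% × $800 = $400. Adding that to $1524.50 gives $1924.50, past the $1550 cap; member pays only $1550 − $1524.50 = $25.50.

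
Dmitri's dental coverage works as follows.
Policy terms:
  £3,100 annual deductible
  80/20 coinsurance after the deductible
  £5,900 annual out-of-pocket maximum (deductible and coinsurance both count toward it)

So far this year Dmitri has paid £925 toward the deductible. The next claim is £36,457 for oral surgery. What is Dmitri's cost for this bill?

£4,975

Remaining deductible: £3,100 − £925 = £2,175.
After the £2,175 deductible portion, £36,457 − £2,175 = £34,282 is subject to coinsurance.
Coinsurance: £34,282 × 20% = £6,856.40.
So the patient owes £2,175 + £6,856.40 = £9,031.40 before any cap.
That would bring total out-of-pocket to £9,956.40, past the £5,900 cap. The patient is capped at £5,900 − £925 = £4,975 on this claim.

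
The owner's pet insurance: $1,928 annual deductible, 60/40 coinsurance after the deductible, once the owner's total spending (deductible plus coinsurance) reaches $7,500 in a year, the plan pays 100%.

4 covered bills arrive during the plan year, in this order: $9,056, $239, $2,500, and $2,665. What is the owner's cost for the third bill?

$1,000

Claim 1 — $9,056: deductible takes $1,928, $7,128 remains; coinsurance $7,128 × 40% = $2,851.20. Cost to owner: $4,779.20. OOP to date $4,779.20.
Claim 2 — $239: deductible met; 40% of $239 = $95.60. Owner owes $95.60 (running OOP $4,874.80).
Claim 3 — $2,500: deductible already satisfied, so owner's share is 40% × $2,500 = $1,000. Owner owes $1,000 (running OOP $5,874.80).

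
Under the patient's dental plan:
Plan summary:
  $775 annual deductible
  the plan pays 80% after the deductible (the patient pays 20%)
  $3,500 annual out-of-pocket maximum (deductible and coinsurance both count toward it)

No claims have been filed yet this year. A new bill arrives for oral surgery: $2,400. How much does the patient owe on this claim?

Nothing has been paid toward the $775 deductible, so the first $775 of this charge is applied there.
The remaining $1,625 (= $2,400 − $775) moves to coinsurance.
Coinsurance: $1,625 × 20% = $325.
Patient responsibility before any cap: $775 + $325 = $1,100.
Total out-of-pocket so far would be $0 + $1,100 = $1,100, below the $3,500 cap — no reduction.

$1,100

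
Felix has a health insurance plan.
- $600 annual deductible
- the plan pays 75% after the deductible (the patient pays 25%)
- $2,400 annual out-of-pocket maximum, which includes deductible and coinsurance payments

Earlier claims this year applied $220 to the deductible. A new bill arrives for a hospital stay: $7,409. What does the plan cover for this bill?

$5,271.75

Deductible still to meet: $600 − $220 = $380.
After the $380 deductible portion, $7,409 − $380 = $7,029 is subject to coinsurance.
25% of $7,029 = $1,757.25 falls to the patient.
That puts the patient's cost at $380 + $1,757.25 = $2,137.25 before any cap.
Cumulative spending $220 + $2,137.25 = $2,357.25 stays under the $2,400 maximum.
The insurer covers the remainder: $7,409 − $2,137.25 = $5,271.75.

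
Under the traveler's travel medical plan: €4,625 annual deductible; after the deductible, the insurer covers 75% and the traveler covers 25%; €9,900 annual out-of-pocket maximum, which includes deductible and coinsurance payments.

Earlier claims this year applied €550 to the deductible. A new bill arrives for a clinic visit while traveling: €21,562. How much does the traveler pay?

Deductible still to meet: €4,625 − €550 = €4,075.
The remaining €17,487 (= €21,562 − €4,075) moves to coinsurance.
Coinsurance: €17,487 × 25% = €4,371.75.
That puts the traveler's cost at €4,075 + €4,371.75 = €8,446.75 before any cap.
Year-to-date out-of-pocket becomes €550 + €8,446.75 = €8,996.75, still under the €9,900 maximum, so no cap applies.

€8,446.75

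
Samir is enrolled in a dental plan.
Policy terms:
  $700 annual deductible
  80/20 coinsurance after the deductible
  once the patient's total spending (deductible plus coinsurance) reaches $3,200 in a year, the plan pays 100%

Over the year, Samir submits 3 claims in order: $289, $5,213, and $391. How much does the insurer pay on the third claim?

$312.80

Bill 1, $289: all of it applies to the deductible. Cost to patient: $289. OOP to date $289. Insurer: $289 − $289 = $0.
Bill 2, $5,213: $411 to deductible, leaving $4,802; coinsurance $4,802 × 20% = $960.40. Patient pays $1,371.40; OOP now $1,660.40. Insurer: $5,213 − $1,371.40 = $3,841.60.
Bill 3, $391: deductible already satisfied, so patient's share is 20% × $391 = $78.20. Patient pays $78.20; OOP now $1,738.60. Plan pays $391 − $78.20 = $312.80.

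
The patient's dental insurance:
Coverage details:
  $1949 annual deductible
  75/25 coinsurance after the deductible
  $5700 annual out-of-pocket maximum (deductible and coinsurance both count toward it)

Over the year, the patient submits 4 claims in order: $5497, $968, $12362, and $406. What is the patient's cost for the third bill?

$2622

#1 ($5497): deductible takes $1949, $3548 remains; patient's 25% is $887. Patient owes $2836 (running OOP $2836).
#2 ($968): deductible already satisfied, so patient's share is 25% × $968 = $242. Patient owes $242 (running OOP $3078).
#3 ($12362): deductible already satisfied, so patient's share is 25% × $12362 = $3090.50. OOP would hit $6168.50 > $5700, so the cap limits the patient to $5700 − $3078 = $2622.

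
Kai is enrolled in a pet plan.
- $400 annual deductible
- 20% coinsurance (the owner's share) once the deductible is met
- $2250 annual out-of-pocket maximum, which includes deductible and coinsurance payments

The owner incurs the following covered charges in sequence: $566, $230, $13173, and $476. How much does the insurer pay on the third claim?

$11402.20

Claim 1 ($566): $400 to deductible, leaving $166; 20% of $166 = $33.20. Owner owes $433.20 (running OOP $433.20). Insurer: $566 − $433.20 = $132.80.
Claim 2 ($230): 20% coinsurance on $230 = $46. Owner owes $46 (running OOP $479.20). Insurer: $230 − $46 = $184.
Claim 3 ($13173): deductible met; 20% of $13173 = $2634.60. That would push OOP to $3113.80, over the $2250 cap, so owner pays $2250 − $479.20 = $1770.80. Insurer: $13173 − $1770.80 = $11402.20.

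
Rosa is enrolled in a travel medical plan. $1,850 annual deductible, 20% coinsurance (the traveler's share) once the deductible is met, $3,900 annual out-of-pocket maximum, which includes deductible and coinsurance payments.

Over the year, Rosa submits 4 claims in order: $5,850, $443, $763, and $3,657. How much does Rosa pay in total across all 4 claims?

$3,622.60

#1 ($5,850): deductible takes $1,850, $4,000 remains; 20% of $4,000 = $800. Traveler owes $2,650 (running OOP $2,650).
#2 ($443): deductible already satisfied, so traveler's share is 20% × $443 = $88.60. Cost to traveler: $88.60. OOP to date $2,738.60.
#3 ($763): 20% coinsurance on $763 = $152.60. Traveler pays $152.60; OOP now $2,891.20.
#4 ($3,657): deductible met; 20% of $3,657 = $731.40. Traveler pays $731.40; OOP now $3,622.60.
Total paid by the traveler: $2,650 + $88.60 + $152.60 + $731.40 = $3,622.60.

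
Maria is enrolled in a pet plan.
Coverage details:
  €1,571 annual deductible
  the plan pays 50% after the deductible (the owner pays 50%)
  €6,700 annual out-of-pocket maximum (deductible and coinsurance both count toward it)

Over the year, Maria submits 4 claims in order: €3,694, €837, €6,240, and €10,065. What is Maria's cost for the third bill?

€3,120

#1 (€3,694): deductible takes €1,571, €2,123 remains; 50% of €2,123 = €1,061.50. Owner pays €2,632.50; OOP now €2,632.50.
#2 (€837): deductible already satisfied, so owner's share is 50% × €837 = €418.50. Owner owes €418.50 (running OOP €3,051).
#3 (€6,240): 50% coinsurance on €6,240 = €3,120. Cost to owner: €3,120. OOP to date €6,171.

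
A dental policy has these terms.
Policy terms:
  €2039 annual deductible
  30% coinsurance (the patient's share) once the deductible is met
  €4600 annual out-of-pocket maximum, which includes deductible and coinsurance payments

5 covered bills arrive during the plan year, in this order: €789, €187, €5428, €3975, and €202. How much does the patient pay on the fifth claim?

€59

Bill 1, €789: all of it applies to the deductible. Cost to patient: €789. OOP to date €789.
Bill 2, €187: entire amount goes to the deductible. Patient owes €187 (running OOP €976).
Bill 3, €5428: deductible takes €1063, €4365 remains; patient's 30% is €1309.50. Patient owes €2372.50 (running OOP €3348.50).
Bill 4, €3975: 30% coinsurance on €3975 = €1192.50. Patient owes €1192.50 (running OOP €4541).
Bill 5, €202: deductible already satisfied, so patient's share is 30% × €202 = €60.60. That would push OOP to €4601.60, over the €4600 cap, so patient pays €4600 − €4541 = €59.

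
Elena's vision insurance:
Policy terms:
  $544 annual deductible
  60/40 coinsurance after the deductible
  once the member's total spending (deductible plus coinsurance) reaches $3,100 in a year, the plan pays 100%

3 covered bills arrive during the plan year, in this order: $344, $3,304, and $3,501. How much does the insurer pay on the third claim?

$2,186.60

Claim 1 — $344: entire amount goes to the deductible. Member owes $344 (running OOP $344). Plan pays $344 − $344 = $0.
Claim 2 — $3,304: deductible takes $200, $3,104 remains; member's 40% is $1,241.60. Cost to member: $1,441.60. OOP to date $1,785.60. Plan pays $3,304 − $1,441.60 = $1,862.40.
Claim 3 — $3,501: deductible met; 40% of $3,501 = $1,400.40. Adding that to $1,785.60 gives $3,186, past the $3,100 cap; member pays only $3,100 − $1,785.60 = $1,314.40. Plan pays $3,501 − $1,314.40 = $2,186.60.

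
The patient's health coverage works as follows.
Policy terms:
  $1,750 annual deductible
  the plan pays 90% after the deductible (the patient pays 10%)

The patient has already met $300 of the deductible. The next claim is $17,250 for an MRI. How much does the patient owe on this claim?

Deductible still to meet: $1,750 − $300 = $1,450.
After the $1,450 deductible portion, $17,250 − $1,450 = $15,800 is subject to coinsurance.
Patient's 10% share of $15,800 is $1,580.
That puts the patient's cost at $1,450 + $1,580 = $3,030.

$3,030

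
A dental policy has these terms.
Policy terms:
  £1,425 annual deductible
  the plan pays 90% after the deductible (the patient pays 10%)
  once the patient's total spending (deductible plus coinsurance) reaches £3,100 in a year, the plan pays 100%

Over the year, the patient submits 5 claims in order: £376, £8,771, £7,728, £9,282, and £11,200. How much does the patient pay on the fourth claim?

£130

Claim 1 — £376: all of it applies to the deductible. Patient pays £376; OOP now £376.
Claim 2 — £8,771: £1,049 finishes the deductible; £7,722 goes to coinsurance; 10% of £7,722 = £772.20. Cost to patient: £1,821.20. OOP to date £2,197.20.
Claim 3 — £7,728: deductible already satisfied, so patient's share is 10% × £7,728 = £772.80. Cost to patient: £772.80. OOP to date £2,970.
Claim 4 — £9,282: deductible already satisfied, so patient's share is 10% × £9,282 = £928.20. That would push OOP to £3,898.20, over the £3,100 cap, so patient pays £3,100 − £2,970 = £130.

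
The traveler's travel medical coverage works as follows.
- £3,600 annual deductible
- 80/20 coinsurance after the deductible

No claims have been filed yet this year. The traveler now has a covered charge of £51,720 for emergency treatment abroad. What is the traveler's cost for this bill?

The full £3,600 deductible is still open; £3,600 of this bill applies to it.
After the £3,600 deductible portion, £51,720 − £3,600 = £48,120 is subject to coinsurance.
Coinsurance: £48,120 × 20% = £9,624.
That puts the traveler's cost at £3,600 + £9,624 = £13,224.

£13,224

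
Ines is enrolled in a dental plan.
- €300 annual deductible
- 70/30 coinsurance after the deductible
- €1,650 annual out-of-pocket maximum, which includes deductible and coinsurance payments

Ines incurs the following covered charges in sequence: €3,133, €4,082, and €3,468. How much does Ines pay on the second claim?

€500.10

Bill 1, €3,133: €300 to deductible, leaving €2,833; 30% of €2,833 = €849.90. Patient pays €1,149.90; OOP now €1,149.90.
Bill 2, €4,082: 30% coinsurance on €4,082 = €1,224.60. Adding that to €1,149.90 gives €2,374.50, past the €1,650 cap; patient pays only €1,650 − €1,149.90 = €500.10.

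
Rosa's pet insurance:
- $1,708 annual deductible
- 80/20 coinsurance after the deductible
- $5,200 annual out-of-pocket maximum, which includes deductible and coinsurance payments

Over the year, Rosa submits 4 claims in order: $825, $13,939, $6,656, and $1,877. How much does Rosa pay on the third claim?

$880.80

Claim 1 — $825: entire amount goes to the deductible. Owner pays $825; OOP now $825.
Claim 2 — $13,939: deductible takes $883, $13,056 remains; 20% of $13,056 = $2,611.20. Cost to owner: $3,494.20. OOP to date $4,319.20.
Claim 3 — $6,656: deductible already satisfied, so owner's share is 20% × $6,656 = $1,331.20. Adding that to $4,319.20 gives $5,650.40, past the $5,200 cap; owner pays only $5,200 − $4,319.20 = $880.80.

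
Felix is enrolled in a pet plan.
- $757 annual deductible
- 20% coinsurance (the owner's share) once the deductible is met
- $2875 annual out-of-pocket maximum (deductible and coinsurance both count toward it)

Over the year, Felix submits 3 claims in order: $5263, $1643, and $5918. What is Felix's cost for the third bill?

Claim 1 — $5263: deductible takes $757, $4506 remains; 20% of $4506 = $901.20. Owner owes $1658.20 (running OOP $1658.20).
Claim 2 — $1643: deductible already satisfied, so owner's share is 20% × $1643 = $328.60. Cost to owner: $328.60. OOP to date $1986.80.
Claim 3 — $5918: deductible met; 20% of $5918 = $1183.60. Adding that to $1986.80 gives $3170.40, past the $2875 cap; owner pays only $2875 − $1986.80 = $888.20.

$888.20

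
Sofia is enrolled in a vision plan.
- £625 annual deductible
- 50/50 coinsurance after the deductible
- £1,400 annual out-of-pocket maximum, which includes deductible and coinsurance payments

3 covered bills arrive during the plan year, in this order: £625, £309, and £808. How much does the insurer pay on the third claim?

Claim 1 (£625): all of it applies to the deductible. Member owes £625 (running OOP £625). Insurer: £625 − £625 = £0.
Claim 2 (£309): deductible met; 50% of £309 = £154.50. Member pays £154.50; OOP now £779.50. Insurer: £309 − £154.50 = £154.50.
Claim 3 (£808): deductible already satisfied, so member's share is 50% × £808 = £404. Member pays £404; OOP now £1,183.50. Insurer: £808 − £404 = £404.

£404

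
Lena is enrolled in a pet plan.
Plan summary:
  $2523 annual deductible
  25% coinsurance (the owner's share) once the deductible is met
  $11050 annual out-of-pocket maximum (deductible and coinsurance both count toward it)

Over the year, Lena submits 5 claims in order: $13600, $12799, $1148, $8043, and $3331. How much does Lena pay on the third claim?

$287

#1 ($13600): $2523 to deductible, leaving $11077; coinsurance $11077 × 25% = $2769.25. Owner pays $5292.25; OOP now $5292.25.
#2 ($12799): deductible already satisfied, so owner's share is 25% × $12799 = $3199.75. Cost to owner: $3199.75. OOP to date $8492.
#3 ($1148): deductible met; 25% of $1148 = $287. Cost to owner: $287. OOP to date $8779.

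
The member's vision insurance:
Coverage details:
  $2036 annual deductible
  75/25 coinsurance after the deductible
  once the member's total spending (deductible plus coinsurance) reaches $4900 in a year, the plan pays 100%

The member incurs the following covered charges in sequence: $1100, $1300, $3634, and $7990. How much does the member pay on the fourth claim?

#1 ($1100): fully absorbed by the deductible. Cost to member: $1100. OOP to date $1100.
#2 ($1300): $936 finishes the deductible; $364 goes to coinsurance; coinsurance $364 × 25% = $91. Cost to member: $1027. OOP to date $2127.
#3 ($3634): deductible already satisfied, so member's share is 25% × $3634 = $908.50. Member owes $908.50 (running OOP $3035.50).
#4 ($7990): deductible already satisfied, so member's share is 25% × $7990 = $1997.50. That would push OOP to $5033, over the $4900 cap, so member pays $4900 − $3035.50 = $1864.50.

$1864.50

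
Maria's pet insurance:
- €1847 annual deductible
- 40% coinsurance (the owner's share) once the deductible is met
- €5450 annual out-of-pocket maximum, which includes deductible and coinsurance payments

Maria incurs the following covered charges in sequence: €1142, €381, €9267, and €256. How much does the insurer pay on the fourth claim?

#1 (€1142): fully absorbed by the deductible. Cost to owner: €1142. OOP to date €1142. Insurer: €1142 − €1142 = €0.
#2 (€381): fully absorbed by the deductible. Owner owes €381 (running OOP €1523). Insurer: €381 − €381 = €0.
#3 (€9267): €324 finishes the deductible; €8943 goes to coinsurance; 40% of €8943 = €3577.20. Owner owes €3901.20 (running OOP €5424.20). Plan pays €9267 − €3901.20 = €5365.80.
#4 (€256): 40% coinsurance on €256 = €102.40. That would push OOP to €5526.60, over the €5450 cap, so owner pays €5450 − €5424.20 = €25.80. Insurer: €256 − €25.80 = €230.20.

€230.20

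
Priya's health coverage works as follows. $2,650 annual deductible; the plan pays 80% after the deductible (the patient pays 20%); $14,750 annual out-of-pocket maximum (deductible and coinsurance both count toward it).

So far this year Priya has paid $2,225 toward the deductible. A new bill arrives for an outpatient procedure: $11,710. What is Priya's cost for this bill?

$2,682

$2,225 of the $2,650 deductible is already met, leaving $425.
That leaves $11,710 − $425 = $11,285 for coinsurance.
Coinsurance: $11,285 × 20% = $2,257.
That puts the patient's cost at $425 + $2,257 = $2,682 before any cap.
Year-to-date out-of-pocket becomes $2,225 + $2,682 = $4,907, still under the $14,750 maximum, so no cap applies.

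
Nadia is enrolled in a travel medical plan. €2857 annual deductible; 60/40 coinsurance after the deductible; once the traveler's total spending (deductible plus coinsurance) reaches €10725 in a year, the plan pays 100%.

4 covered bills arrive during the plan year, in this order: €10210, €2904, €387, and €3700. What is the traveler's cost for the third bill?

Claim 1 — €10210: €2857 finishes the deductible; €7353 goes to coinsurance; traveler's 40% is €2941.20. Traveler owes €5798.20 (running OOP €5798.20).
Claim 2 — €2904: 40% coinsurance on €2904 = €1161.60. Traveler owes €1161.60 (running OOP €6959.80).
Claim 3 — €387: deductible met; 40% of €387 = €154.80. Traveler pays €154.80; OOP now €7114.60.

€154.80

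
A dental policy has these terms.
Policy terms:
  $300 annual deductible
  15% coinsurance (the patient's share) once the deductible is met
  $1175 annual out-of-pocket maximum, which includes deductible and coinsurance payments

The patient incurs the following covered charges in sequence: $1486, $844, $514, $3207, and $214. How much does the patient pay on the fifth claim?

$12.35

Bill 1, $1486: $300 finishes the deductible; $1186 goes to coinsurance; coinsurance $1186 × 15% = $177.90. Cost to patient: $477.90. OOP to date $477.90.
Bill 2, $844: deductible already satisfied, so patient's share is 15% × $844 = $126.60. Patient pays $126.60; OOP now $604.50.
Bill 3, $514: 15% coinsurance on $514 = $77.10. Cost to patient: $77.10. OOP to date $681.60.
Bill 4, $3207: deductible met; 15% of $3207 = $481.05. Patient pays $481.05; OOP now $1162.65.
Bill 5, $214: deductible already satisfied, so patient's share is 15% × $214 = $32.10. OOP would hit $1194.75 > $1175, so the cap limits the patient to $1175 − $1162.65 = $12.35.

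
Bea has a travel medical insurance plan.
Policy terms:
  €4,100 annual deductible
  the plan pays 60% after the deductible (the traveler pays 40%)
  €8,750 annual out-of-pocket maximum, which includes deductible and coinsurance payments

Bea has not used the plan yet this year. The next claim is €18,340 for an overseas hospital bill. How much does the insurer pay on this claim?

Deductible not yet touched, so the first €4,100 of the bill goes to the deductible.
That leaves €18,340 − €4,100 = €14,240 for coinsurance.
Coinsurance: €14,240 × 40% = €5,696.
So the traveler owes €4,100 + €5,696 = €9,796 before any cap.
That would bring total out-of-pocket to €9,796, past the €8,750 cap. The traveler is capped at €8,750 − €0 = €8,750 on this claim.
Insurer pays the balance: €18,340 − €8,750 = €9,590.

€9,590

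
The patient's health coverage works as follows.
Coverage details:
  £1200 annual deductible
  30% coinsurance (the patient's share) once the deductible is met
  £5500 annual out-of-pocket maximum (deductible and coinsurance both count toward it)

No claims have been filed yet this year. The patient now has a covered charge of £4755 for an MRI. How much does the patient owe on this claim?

£2266.50

Deductible not yet touched, so the first £1200 of the bill goes to the deductible.
That leaves £4755 − £1200 = £3555 for coinsurance.
30% of £3555 = £1066.50 falls to the patient.
So the patient owes £1200 + £1066.50 = £2266.50 before any cap.
Year-to-date out-of-pocket becomes £0 + £2266.50 = £2266.50, still under the £5500 maximum, so no cap applies.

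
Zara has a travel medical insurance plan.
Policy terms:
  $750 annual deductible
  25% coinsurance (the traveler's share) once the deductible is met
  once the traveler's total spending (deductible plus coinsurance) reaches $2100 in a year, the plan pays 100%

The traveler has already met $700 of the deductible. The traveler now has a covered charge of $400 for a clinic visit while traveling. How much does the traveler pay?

$137.50

Deductible still to meet: $750 − $700 = $50.
That leaves $400 − $50 = $350 for coinsurance.
Traveler's 25% share of $350 is $87.50.
Traveler responsibility before any cap: $50 + $87.50 = $137.50.
Year-to-date out-of-pocket becomes $700 + $137.50 = $837.50, still under the $2100 maximum, so no cap applies.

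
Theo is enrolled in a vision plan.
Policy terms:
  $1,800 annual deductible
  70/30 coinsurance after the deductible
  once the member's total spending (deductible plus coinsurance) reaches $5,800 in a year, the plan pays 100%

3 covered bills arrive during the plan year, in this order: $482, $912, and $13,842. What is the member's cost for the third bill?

$4,406

Claim 1 ($482): fully absorbed by the deductible. Cost to member: $482. OOP to date $482.
Claim 2 ($912): all of it applies to the deductible. Member owes $912 (running OOP $1,394).
Claim 3 ($13,842): deductible takes $406, $13,436 remains; member's 30% is $4,030.80. Together that's $406 + $4,030.80 = $4,436.80. Adding that to $1,394 gives $5,830.80, past the $5,800 cap; member pays only $5,800 − $1,394 = $4,406.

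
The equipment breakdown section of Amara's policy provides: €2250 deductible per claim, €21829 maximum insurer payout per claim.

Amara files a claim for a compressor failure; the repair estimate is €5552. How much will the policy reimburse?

€3302

Subtract the deductible: €5552 − €2250 = €3302.
€3302 is within the €21829 limit, so the insurer pays €3302.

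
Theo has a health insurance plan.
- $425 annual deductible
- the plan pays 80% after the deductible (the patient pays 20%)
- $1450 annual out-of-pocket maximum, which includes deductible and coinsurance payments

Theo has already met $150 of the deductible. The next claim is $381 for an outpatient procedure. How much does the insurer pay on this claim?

$150 of the $425 deductible is already met, leaving $275.
That leaves $381 − $275 = $106 for coinsurance.
Coinsurance: $106 × 20% = $21.20.
So the patient owes $275 + $21.20 = $296.20 before any cap.
Cumulative spending $150 + $296.20 = $446.20 stays under the $1450 maximum.
Insurer pays the balance: $381 − $296.20 = $84.80.

$84.80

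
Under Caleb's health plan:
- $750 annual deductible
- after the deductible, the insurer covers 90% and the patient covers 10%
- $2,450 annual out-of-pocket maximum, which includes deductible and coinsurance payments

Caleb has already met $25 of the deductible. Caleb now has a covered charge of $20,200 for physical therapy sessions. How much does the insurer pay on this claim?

$17,775

Remaining deductible: $750 − $25 = $725.
After the $725 deductible portion, $20,200 − $725 = $19,475 is subject to coinsurance.
Coinsurance: $19,475 × 10% = $1,947.50.
That puts the patient's cost at $725 + $1,947.50 = $2,672.50 before any cap.
Adding $2,672.50 to the $25 already spent would give $2,697.50, which exceeds the $2,450 cap; the patient pays just $2,450 − $25 = $2,425.
Insurer pays the balance: $20,200 − $2,425 = $17,775.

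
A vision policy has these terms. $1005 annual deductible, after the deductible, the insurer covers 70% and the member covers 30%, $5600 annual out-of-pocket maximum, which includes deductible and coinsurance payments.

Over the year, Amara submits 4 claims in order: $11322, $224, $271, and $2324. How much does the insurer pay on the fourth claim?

$1626.80

#1 ($11322): deductible takes $1005, $10317 remains; coinsurance $10317 × 30% = $3095.10. Member owes $4100.10 (running OOP $4100.10). Plan pays $11322 − $4100.10 = $7221.90.
#2 ($224): 30% coinsurance on $224 = $67.20. Member pays $67.20; OOP now $4167.30. Insurer: $224 − $67.20 = $156.80.
#3 ($271): 30% coinsurance on $271 = $81.30. Member pays $81.30; OOP now $4248.60. Plan pays $271 − $81.30 = $189.70.
#4 ($2324): 30% coinsurance on $2324 = $697.20. Member owes $697.20 (running OOP $4945.80). Plan pays $2324 − $697.20 = $1626.80.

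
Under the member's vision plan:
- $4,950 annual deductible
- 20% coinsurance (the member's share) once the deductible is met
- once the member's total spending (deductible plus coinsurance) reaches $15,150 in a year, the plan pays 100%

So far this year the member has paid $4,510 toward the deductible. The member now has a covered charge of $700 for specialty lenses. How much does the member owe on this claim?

$492

Deductible still to meet: $4,950 − $4,510 = $440.
That leaves $700 − $440 = $260 for coinsurance.
Coinsurance: $260 × 20% = $52.
That puts the member's cost at $440 + $52 = $492 before any cap.
Cumulative spending $4,510 + $492 = $5,002 stays under the $15,150 maximum.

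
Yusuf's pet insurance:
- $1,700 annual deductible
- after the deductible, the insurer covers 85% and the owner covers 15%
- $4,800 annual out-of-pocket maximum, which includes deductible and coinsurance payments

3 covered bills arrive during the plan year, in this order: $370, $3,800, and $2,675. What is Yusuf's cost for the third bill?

$401.25

Bill 1, $370: all of it applies to the deductible. Owner owes $370 (running OOP $370).
Bill 2, $3,800: deductible takes $1,330, $2,470 remains; coinsurance $2,470 × 15% = $370.50. Cost to owner: $1,700.50. OOP to date $2,070.50.
Bill 3, $2,675: 15% coinsurance on $2,675 = $401.25. Owner owes $401.25 (running OOP $2,471.75).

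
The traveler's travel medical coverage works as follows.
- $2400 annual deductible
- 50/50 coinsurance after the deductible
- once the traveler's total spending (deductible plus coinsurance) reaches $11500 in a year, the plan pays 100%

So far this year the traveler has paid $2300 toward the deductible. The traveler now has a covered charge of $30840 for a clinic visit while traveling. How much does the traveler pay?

$9200

Deductible still to meet: $2400 − $2300 = $100.
After the $100 deductible portion, $30840 − $100 = $30740 is subject to coinsurance.
Coinsurance: $30740 × 50% = $15370.
Traveler responsibility before any cap: $100 + $15370 = $15470.
Adding $15470 to the $2300 already spent would give $17770, which exceeds the $11500 cap; the traveler pays just $11500 − $2300 = $9200.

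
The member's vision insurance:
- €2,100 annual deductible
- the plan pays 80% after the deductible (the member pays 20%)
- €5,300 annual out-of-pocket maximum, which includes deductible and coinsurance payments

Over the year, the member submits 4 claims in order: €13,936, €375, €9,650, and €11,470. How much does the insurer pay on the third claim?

#1 (€13,936): deductible takes €2,100, €11,836 remains; member's 20% is €2,367.20. Member pays €4,467.20; OOP now €4,467.20. Insurer: €13,936 − €4,467.20 = €9,468.80.
#2 (€375): deductible met; 20% of €375 = €75. Member pays €75; OOP now €4,542.20. Plan pays €375 − €75 = €300.
#3 (€9,650): 20% coinsurance on €9,650 = €1,930. Adding that to €4,542.20 gives €6,472.20, past the €5,300 cap; member pays only €5,300 − €4,542.20 = €757.80. Plan pays €9,650 − €757.80 = €8,892.20.

€8,892.20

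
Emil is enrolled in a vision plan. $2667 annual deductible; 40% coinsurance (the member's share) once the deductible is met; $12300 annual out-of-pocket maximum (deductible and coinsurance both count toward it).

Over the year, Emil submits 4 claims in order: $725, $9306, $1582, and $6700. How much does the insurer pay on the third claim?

$949.20

Claim 1 ($725): fully absorbed by the deductible. Member pays $725; OOP now $725. Plan pays $725 − $725 = $0.
Claim 2 ($9306): $1942 to deductible, leaving $7364; coinsurance $7364 × 40% = $2945.60. Member pays $4887.60; OOP now $5612.60. Insurer: $9306 − $4887.60 = $4418.40.
Claim 3 ($1582): deductible already satisfied, so member's share is 40% × $1582 = $632.80. Member pays $632.80; OOP now $6245.40. Plan pays $1582 − $632.80 = $949.20.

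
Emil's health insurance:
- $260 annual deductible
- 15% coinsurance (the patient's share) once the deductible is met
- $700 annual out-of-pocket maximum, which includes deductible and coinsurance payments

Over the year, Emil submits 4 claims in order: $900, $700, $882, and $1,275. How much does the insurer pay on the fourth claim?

#1 ($900): $260 finishes the deductible; $640 goes to coinsurance; 15% of $640 = $96. Cost to patient: $356. OOP to date $356. Plan pays $900 − $356 = $544.
#2 ($700): 15% coinsurance on $700 = $105. Cost to patient: $105. OOP to date $461. Plan pays $700 − $105 = $595.
#3 ($882): deductible met; 15% of $882 = $132.30. Patient pays $132.30; OOP now $593.30. Insurer: $882 − $132.30 = $749.70.
#4 ($1,275): deductible met; 15% of $1,275 = $191.25. OOP would hit $784.55 > $700, so the cap limits the patient to $700 − $593.30 = $106.70. Insurer: $1,275 − $106.70 = $1,168.30.

$1,168.30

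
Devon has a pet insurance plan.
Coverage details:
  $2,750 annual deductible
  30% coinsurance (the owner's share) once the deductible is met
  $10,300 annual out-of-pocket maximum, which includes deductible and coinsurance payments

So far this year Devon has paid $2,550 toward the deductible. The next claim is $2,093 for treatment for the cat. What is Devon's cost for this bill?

Remaining deductible: $2,750 − $2,550 = $200.
The remaining $1,893 (= $2,093 − $200) moves to coinsurance.
Coinsurance: $1,893 × 30% = $567.90.
So the owner owes $200 + $567.90 = $767.90 before any cap.
Cumulative spending $2,550 + $767.90 = $3,317.90 stays under the $10,300 maximum.

$767.90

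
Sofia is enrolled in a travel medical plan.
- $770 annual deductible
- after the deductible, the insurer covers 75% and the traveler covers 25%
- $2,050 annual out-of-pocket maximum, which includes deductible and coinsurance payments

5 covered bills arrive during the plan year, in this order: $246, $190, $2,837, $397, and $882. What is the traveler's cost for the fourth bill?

Claim 1 — $246: all of it applies to the deductible. Cost to traveler: $246. OOP to date $246.
Claim 2 — $190: all of it applies to the deductible. Traveler pays $190; OOP now $436.
Claim 3 — $2,837: $334 finishes the deductible; $2,503 goes to coinsurance; 25% of $2,503 = $625.75. Traveler pays $959.75; OOP now $1,395.75.
Claim 4 — $397: deductible already satisfied, so traveler's share is 25% × $397 = $99.25. Traveler owes $99.25 (running OOP $1,495).

$99.25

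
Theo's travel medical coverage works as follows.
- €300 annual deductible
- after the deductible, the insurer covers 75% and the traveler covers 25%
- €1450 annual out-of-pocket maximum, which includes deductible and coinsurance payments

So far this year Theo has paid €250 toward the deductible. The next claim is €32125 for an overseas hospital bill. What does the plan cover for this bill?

Remaining deductible: €300 − €250 = €50.
The remaining €32075 (= €32125 − €50) moves to coinsurance.
25% of €32075 = €8018.75 falls to the traveler.
Traveler responsibility before any cap: €50 + €8018.75 = €8068.75.
That would bring total out-of-pocket to €8318.75, past the €1450 cap. The traveler is capped at €1450 − €250 = €1200 on this claim.
The insurer covers the remainder: €32125 − €1200 = €30925.

€30925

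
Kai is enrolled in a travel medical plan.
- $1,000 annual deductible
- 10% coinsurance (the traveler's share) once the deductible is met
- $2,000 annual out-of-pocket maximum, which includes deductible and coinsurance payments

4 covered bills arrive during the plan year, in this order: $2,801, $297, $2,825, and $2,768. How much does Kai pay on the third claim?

Bill 1, $2,801: $1,000 finishes the deductible; $1,801 goes to coinsurance; traveler's 10% is $180.10. Traveler owes $1,180.10 (running OOP $1,180.10).
Bill 2, $297: 10% coinsurance on $297 = $29.70. Cost to traveler: $29.70. OOP to date $1,209.80.
Bill 3, $2,825: deductible already satisfied, so traveler's share is 10% × $2,825 = $282.50. Traveler pays $282.50; OOP now $1,492.30.

$282.50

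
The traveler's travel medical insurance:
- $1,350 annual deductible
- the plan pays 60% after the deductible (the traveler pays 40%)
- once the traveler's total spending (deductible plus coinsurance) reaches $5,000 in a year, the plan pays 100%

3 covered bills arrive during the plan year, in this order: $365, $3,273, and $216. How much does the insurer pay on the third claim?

$129.60

#1 ($365): fully absorbed by the deductible. Traveler pays $365; OOP now $365. Insurer: $365 − $365 = $0.
#2 ($3,273): $985 finishes the deductible; $2,288 goes to coinsurance; traveler's 40% is $915.20. Traveler owes $1,900.20 (running OOP $2,265.20). Plan pays $3,273 − $1,900.20 = $1,372.80.
#3 ($216): 40% coinsurance on $216 = $86.40. Traveler owes $86.40 (running OOP $2,351.60). Insurer: $216 − $86.40 = $129.60.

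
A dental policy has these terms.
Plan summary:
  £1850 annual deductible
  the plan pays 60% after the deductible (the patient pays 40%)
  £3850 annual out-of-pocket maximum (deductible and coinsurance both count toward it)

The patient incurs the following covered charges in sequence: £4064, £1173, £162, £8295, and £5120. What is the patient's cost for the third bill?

Claim 1 (£4064): £1850 finishes the deductible; £2214 goes to coinsurance; coinsurance £2214 × 40% = £885.60. Patient owes £2735.60 (running OOP £2735.60).
Claim 2 (£1173): 40% coinsurance on £1173 = £469.20. Patient owes £469.20 (running OOP £3204.80).
Claim 3 (£162): 40% coinsurance on £162 = £64.80. Patient owes £64.80 (running OOP £3269.60).

£64.80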